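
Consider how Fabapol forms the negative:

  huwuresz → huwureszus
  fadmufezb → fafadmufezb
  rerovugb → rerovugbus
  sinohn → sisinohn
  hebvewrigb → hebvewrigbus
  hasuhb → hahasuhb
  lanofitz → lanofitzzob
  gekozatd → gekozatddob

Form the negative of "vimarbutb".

vimarbutbbob

fadmufezb and rerovugb both end in -b yet inflect differently (fafadmufezb, rerovugbus), so the final letter is not what conditions the rule; the second-to-last letter is.
"vimarbutb" has second-to-last letter 't'. The stems whose second-to-last letter is 't' (gekozatd → gekozatddob, lanofitz → lanofitzzob) double the final consonant and add -ob.
The other patterns: stems whose second-to-last letter is 'h' or 'z' repeat the first consonant+vowel as a prefix; stems whose second-to-last letter is 'g' or 's' add -us.
So vimarbutb → vimarbutbbob.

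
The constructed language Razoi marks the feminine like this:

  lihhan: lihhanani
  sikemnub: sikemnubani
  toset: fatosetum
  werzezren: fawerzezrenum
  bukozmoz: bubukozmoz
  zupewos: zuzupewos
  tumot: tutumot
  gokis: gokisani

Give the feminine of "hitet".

"hitet" has last vowel 'e'. The stems whose last vowel is 'e' (toset → fatosetum, werzezren → fawerzezrenum) add fa- … -um around the stem.
The other patterns: stems whose last vowel is 'o' repeat the first consonant+vowel as a prefix; stems whose last vowel is 'a', 'i' or 'u' add -ani.
So hitet → fahitetum.

fahitetum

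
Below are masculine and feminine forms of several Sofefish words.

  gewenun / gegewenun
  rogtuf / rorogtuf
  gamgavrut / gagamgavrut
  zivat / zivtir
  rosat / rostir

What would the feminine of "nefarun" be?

nenefarun

gamgavrut and zivat both end in -t yet inflect differently (gagamgavrut, zivtir), so the final letter is not what conditions the rule; the last vowel is.
"nefarun" has last vowel 'u'. The stems whose last vowel is 'u' (gewenun → gegewenun, rogtuf → rorogtuf, gamgavrut → gagamgavrut) repeat the first consonant+vowel as a prefix.
So nefarun → nenefarun.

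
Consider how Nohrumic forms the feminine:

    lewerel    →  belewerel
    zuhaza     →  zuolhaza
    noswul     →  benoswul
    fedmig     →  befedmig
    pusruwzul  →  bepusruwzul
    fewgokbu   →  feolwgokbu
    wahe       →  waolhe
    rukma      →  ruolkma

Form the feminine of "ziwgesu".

ziolwgesu

noswul and fewgokbu both have last vowel 'u' yet inflect differently (benoswul, feolwgokbu), so the last vowel is not what conditions the rule; whether the stem ends in a vowel or a consonant is.
"ziwgesu" ends in a vowel. The stems ending in a vowel (rukma → ruolkma, zuhaza → zuolhaza, fewgokbu → feolwgokbu) insert -ol- after the first vowel.
So ziwgesu → ziolwgesu.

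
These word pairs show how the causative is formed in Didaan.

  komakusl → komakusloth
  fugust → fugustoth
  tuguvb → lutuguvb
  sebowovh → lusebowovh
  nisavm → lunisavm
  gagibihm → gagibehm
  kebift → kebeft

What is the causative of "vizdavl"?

luvizdavl

nisavm and gagibihm both end in -m yet inflect differently (lunisavm, gagibehm), so the final letter is not what conditions the rule; the second-to-last letter is.
"vizdavl" has second-to-last letter 'v'. The stems whose second-to-last letter is 'v' (tuguvb → lutuguvb, sebowovh → lusebowovh, nisavm → lunisavm) add the prefix lu-.
The other patterns: stems whose second-to-last letter is 's' add -oth; stems whose second-to-last letter is 'f' or 'h' change the last vowel to 'e'.
So vizdavl → luvizdavl.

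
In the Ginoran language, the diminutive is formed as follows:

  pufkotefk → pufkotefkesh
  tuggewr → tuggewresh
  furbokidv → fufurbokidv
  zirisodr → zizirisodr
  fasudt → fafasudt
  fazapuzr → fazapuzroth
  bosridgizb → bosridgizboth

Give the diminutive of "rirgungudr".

ririrgungudr

"rirgungudr" has second-to-last letter 'd'. The stems whose second-to-last letter is 'd' (furbokidv → fufurbokidv, zirisodr → zizirisodr, fasudt → fafasudt) repeat the first consonant+vowel as a prefix.
So rirgungudr → ririrgungudr.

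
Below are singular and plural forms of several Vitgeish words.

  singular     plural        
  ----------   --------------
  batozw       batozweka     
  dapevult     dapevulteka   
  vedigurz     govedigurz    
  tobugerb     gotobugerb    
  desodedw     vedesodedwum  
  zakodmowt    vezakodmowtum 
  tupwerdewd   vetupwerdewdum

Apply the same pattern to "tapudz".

"tapudz" has second-to-last letter 'd'. The one such stem in the data (desodedw → vedesodedwum) adds ve- … -um around the stem, so the same rule applies.
So tapudz → vetapudzum.

vetapudzum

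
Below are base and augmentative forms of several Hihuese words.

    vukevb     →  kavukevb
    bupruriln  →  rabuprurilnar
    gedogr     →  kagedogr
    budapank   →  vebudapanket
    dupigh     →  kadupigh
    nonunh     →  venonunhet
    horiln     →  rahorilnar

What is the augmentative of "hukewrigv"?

kahukewrigv

nonunh and dupigh both end in -h yet inflect differently (venonunhet, kadupigh), so the final letter is not what conditions the rule; the second-to-last letter is.
"hukewrigv" has second-to-last letter 'g'. The stems whose second-to-last letter is 'g' (gedogr → kagedogr, dupigh → kadupigh) add the prefix ka-.
So hukewrigv → kahukewrigv.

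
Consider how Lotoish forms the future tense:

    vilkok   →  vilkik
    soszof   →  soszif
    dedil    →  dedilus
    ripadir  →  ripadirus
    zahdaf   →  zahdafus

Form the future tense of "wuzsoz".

"wuzsoz" has last vowel 'o'. The stems whose last vowel is 'o' (vilkok → vilkik, soszof → soszif) change the last vowel to 'i'.
So wuzsoz → wuzsiz.

wuzsiz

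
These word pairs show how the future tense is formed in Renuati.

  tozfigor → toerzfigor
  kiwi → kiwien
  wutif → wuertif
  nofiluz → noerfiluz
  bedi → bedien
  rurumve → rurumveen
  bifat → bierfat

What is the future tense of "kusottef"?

kuersottef

wutif and kiwi both have last vowel 'i' yet inflect differently (wuertif, kiwien), so the last vowel is not what conditions the rule; whether the stem ends in a vowel or a consonant is.
"kusottef" ends in a consonant. The stems ending in a consonant (wutif → wuertif, nofiluz → noerfiluz, tozfigor → toerzfigor) insert -er- after the first vowel.
So kusottef → kuersottef.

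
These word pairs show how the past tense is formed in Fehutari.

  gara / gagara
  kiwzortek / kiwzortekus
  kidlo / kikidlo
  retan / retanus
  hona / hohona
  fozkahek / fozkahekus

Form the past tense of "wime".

hona and retan both have last vowel 'a' yet inflect differently (hohona, retanus), so the last vowel is not what conditions the rule; whether the stem ends in a vowel or a consonant is.
"wime" ends in a vowel. The stems ending in a vowel (hona → hohona, gara → gagara, kidlo → kikidlo) repeat the first consonant+vowel as a prefix.
So wime → wiwime.

wiwime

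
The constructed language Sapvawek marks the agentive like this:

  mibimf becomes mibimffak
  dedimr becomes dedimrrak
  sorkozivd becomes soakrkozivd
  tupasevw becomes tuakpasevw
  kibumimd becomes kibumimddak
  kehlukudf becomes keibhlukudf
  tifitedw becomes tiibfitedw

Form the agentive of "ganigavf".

gaaknigavf

"ganigavf" has second-to-last letter 'v'. The stems whose second-to-last letter is 'v' (tupasevw → tuakpasevw, sorkozivd → soakrkozivd) insert -ak- after the first vowel.
So ganigavf → gaaknigavf.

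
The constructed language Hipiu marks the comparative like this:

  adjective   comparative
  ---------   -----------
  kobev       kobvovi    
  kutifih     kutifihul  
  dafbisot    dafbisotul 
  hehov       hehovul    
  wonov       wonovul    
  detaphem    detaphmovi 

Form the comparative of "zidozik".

zidozikul

kobev and wonov both end in -v yet inflect differently (kobvovi, wonovul), so the final letter is not what conditions the rule; the last vowel is.
"zidozik" has last vowel 'i'. The one such stem in the data (kutifih → kutifihul) adds -ul, so the same rule applies.
The other pattern: stems whose last vowel is 'e' delete the last vowel and add -ovi.
So zidozik → zidozikul.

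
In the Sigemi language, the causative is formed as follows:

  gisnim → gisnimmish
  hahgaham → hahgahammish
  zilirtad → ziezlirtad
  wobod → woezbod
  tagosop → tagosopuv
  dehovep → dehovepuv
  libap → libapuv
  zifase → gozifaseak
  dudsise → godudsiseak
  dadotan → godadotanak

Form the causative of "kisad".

hahgaham and zilirtad both have last vowel 'a' yet inflect differently (hahgahammish, ziezlirtad), so the last vowel is not what conditions the rule; the final letter is.
"kisad" ends in -d. The stems ending in -d (zilirtad → ziezlirtad, wobod → woezbod) insert -ez- after the first vowel.
The other patterns: stems ending in -m double the final consonant and add -ish; stems ending in -p add -uv; stems ending in -e or -n add go- … -ak around the stem.
So kisad → kiezsad.

kiezsad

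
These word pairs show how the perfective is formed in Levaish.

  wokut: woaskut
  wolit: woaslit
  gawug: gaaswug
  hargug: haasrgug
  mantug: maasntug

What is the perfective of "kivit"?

Every pair shown (wokut → woaskut, wolit → woaslit, gawug → gaaswug, …) follows the same rule: insert -as- after the first vowel.
So kivit → kiasvit.

kiasvit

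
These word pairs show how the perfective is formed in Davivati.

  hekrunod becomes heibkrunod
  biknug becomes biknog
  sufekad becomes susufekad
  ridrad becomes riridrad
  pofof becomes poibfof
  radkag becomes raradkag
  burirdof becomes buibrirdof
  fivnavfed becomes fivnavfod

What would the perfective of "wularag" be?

hekrunod and sufekad both end in -d yet inflect differently (heibkrunod, susufekad), so the final letter is not what conditions the rule; the last vowel is.
"wularag" has last vowel 'a'. The stems whose last vowel is 'a' (sufekad → susufekad, ridrad → riridrad, radkag → raradkag) repeat the first consonant+vowel as a prefix.
The other patterns: stems whose last vowel is 'o' insert -ib- after the first vowel; stems whose last vowel is 'e' or 'u' change the last vowel to 'o'.
So wularag → wuwularag.

wuwularag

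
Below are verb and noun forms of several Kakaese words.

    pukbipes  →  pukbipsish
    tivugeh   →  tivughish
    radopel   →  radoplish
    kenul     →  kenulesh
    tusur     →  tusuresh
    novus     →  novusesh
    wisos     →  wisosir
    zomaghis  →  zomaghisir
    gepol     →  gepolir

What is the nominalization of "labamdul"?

labamdulesh

"labamdul" has last vowel 'u'. The stems whose last vowel is 'u' (kenul → kenulesh, tusur → tusuresh, novus → novusesh) add -esh.
The other patterns: stems whose last vowel is 'e' delete the last vowel and add -ish; stems whose last vowel is 'i' or 'o' add -ir.
So labamdul → labamdulesh.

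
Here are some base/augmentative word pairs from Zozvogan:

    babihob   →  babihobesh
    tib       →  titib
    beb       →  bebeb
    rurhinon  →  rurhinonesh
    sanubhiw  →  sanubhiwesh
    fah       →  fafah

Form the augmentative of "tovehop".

tib and babihob both end in -b yet inflect differently (titib, babihobesh), so the final letter is not what conditions the rule; the number of vowels is.
"tovehop" has 3 vowels. The stems with 3 vowels (sanubhiw → sanubhiwesh, babihob → babihobesh, rurhinon → rurhinonesh) add -esh.
The other pattern: stems with 1 vowel repeat the first consonant+vowel as a prefix.
So tovehop → tovehopesh.

tovehopesh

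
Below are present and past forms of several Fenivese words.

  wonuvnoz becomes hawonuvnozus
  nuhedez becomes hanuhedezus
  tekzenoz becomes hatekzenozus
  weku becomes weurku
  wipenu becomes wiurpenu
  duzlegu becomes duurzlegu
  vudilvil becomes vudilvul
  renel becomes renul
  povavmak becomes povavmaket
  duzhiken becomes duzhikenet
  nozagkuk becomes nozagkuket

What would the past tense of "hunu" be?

huurnu

"hunu" ends in -u. The stems ending in -u (weku → weurku, wipenu → wiurpenu, duzlegu → duurzlegu) insert -ur- after the first vowel.
So hunu → huurnu.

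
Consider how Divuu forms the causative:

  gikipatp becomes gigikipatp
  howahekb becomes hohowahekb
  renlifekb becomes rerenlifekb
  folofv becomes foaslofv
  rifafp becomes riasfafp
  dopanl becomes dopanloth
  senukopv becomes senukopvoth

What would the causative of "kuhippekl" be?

gikipatp and rifafp both end in -p yet inflect differently (gigikipatp, riasfafp), so the final letter is not what conditions the rule; the second-to-last letter is.
"kuhippekl" has second-to-last letter 'k'. The stems whose second-to-last letter is 'k' (howahekb → hohowahekb, renlifekb → rerenlifekb) repeat the first consonant+vowel as a prefix.
The other patterns: stems whose second-to-last letter is 'f' insert -as- after the first vowel; stems whose second-to-last letter is 'n' or 'p' add -oth.
So kuhippekl → kukuhippekl.

kukuhippekl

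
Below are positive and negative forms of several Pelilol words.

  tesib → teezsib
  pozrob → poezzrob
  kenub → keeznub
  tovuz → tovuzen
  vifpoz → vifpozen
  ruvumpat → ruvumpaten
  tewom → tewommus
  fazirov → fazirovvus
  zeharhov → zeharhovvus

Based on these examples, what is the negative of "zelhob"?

kenub and tovuz both have last vowel 'u' yet inflect differently (keeznub, tovuzen), so the last vowel is not what conditions the rule; the final letter is.
"zelhob" ends in -b. The stems ending in -b (tesib → teezsib, pozrob → poezzrob, kenub → keeznub) insert -ez- after the first vowel.
So zelhob → zeezlhob.

zeezlhob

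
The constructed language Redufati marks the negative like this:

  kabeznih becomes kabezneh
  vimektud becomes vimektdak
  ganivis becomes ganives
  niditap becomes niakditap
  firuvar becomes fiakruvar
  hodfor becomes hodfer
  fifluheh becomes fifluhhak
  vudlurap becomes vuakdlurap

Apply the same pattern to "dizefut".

firuvar and hodfor both end in -r yet inflect differently (fiakruvar, hodfer), so the final letter is not what conditions the rule; the last vowel is.
"dizefut" has last vowel 'u'. The one such stem in the data (vimektud → vimektdak) deletes the last vowel and adds -ak (as does fifluheh), so the same rule applies.
The other patterns: stems whose last vowel is 'a' insert -ak- after the first vowel; stems whose last vowel is 'i' or 'o' change the last vowel to 'e'.
So dizefut → dizeftak.

dizeftak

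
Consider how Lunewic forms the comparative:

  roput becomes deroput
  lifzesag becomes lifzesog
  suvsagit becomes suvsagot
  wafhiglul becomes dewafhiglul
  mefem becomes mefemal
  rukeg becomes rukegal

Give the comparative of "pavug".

depavug

rukeg and lifzesag both end in -g yet inflect differently (rukegal, lifzesog), so the final letter is not what conditions the rule; the last vowel is.
"pavug" has last vowel 'u'. The stems whose last vowel is 'u' (wafhiglul → dewafhiglul, roput → deroput) add the prefix de-.
So pavug → depavug.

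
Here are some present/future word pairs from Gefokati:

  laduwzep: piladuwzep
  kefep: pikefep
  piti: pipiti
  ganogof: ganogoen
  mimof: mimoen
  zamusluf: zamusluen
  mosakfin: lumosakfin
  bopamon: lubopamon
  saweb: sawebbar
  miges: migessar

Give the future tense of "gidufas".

"gidufas" ends in -s. The one such stem in the data (miges → migessar) doubles the final consonant and adds -ar (as does saweb), so the same rule applies.
So gidufas → gidufassar.

gidufassar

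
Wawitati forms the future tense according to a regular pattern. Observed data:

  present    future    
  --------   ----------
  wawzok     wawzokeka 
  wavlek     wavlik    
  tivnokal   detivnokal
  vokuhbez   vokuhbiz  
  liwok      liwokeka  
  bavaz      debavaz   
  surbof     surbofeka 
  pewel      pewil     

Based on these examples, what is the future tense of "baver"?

bavir

liwok and wavlek both end in -k yet inflect differently (liwokeka, wavlik), so the final letter is not what conditions the rule; the last vowel is.
"baver" has last vowel 'e'. The stems whose last vowel is 'e' (pewel → pewil, wavlek → wavlik, vokuhbez → vokuhbiz) change the last vowel to 'i'.
The other patterns: stems whose last vowel is 'o' add -eka; stems whose last vowel is 'a' add the prefix de-.
So baver → bavir.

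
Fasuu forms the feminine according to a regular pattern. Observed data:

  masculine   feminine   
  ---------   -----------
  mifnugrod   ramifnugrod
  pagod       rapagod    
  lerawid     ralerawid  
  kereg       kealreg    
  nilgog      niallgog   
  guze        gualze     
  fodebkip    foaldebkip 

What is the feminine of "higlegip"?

mifnugrod and nilgog both have last vowel 'o' yet inflect differently (ramifnugrod, niallgog), so the last vowel is not what conditions the rule; the final letter is.
"higlegip" ends in -p. The one such stem in the data (fodebkip → foaldebkip) inserts -al- after the first vowel (as do kereg, nilgog), so the same rule applies.
So higlegip → hialglegip.

hialglegip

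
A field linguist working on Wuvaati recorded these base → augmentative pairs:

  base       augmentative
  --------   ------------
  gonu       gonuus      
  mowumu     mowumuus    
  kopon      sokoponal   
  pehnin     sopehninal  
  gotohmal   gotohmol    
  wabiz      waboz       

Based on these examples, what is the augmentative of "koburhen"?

sokoburhenal

pehnin and wabiz both have last vowel 'i' yet inflect differently (sopehninal, waboz), so the last vowel is not what conditions the rule; the final letter is.
"koburhen" ends in -n. The stems ending in -n (kopon → sokoponal, pehnin → sopehninal) add so- … -al around the stem.
So koburhen → sokoburhenal.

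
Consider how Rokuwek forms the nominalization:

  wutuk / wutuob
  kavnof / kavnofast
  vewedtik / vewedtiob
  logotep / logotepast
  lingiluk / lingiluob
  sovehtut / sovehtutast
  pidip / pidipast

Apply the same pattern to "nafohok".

lingiluk and sovehtut both have last vowel 'u' yet inflect differently (lingiluob, sovehtutast), so the last vowel is not what conditions the rule; the final letter is.
"nafohok" ends in -k. The stems ending in -k (vewedtik → vewedtiob, lingiluk → lingiluob, wutuk → wutuob) drop the final letter and add -ob.
The other pattern: stems ending in -f, -p or -t add -ast.
So nafohok → nafohoob.

nafohoob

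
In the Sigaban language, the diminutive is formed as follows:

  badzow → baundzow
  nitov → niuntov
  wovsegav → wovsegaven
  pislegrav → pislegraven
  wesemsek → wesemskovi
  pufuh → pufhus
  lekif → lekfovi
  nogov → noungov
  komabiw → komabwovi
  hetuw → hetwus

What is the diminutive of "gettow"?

hetuw and badzow both end in -w yet inflect differently (hetwus, baundzow), so the final letter is not what conditions the rule; the last vowel is.
"gettow" has last vowel 'o'. The stems whose last vowel is 'o' (nogov → noungov, nitov → niuntov, badzow → baundzow) insert -un- after the first vowel.
So gettow → geunttow.

geunttow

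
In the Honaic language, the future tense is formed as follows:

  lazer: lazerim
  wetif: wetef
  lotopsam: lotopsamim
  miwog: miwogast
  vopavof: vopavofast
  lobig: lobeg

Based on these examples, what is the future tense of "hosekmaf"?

miwog and lobig both end in -g yet inflect differently (miwogast, lobeg), so the final letter is not what conditions the rule; the last vowel is.
"hosekmaf" has last vowel 'a'. The one such stem in the data (lotopsam → lotopsamim) adds -im, so the same rule applies.
The other patterns: stems whose last vowel is 'o' add -ast; stems whose last vowel is 'i' change the last vowel to 'e'.
So hosekmaf → hosekmafim.

hosekmafim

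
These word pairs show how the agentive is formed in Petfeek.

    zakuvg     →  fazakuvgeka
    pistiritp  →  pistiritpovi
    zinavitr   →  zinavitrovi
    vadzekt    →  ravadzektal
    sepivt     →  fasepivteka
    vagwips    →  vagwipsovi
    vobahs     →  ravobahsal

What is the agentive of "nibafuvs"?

fanibafuvseka

"nibafuvs" has second-to-last letter 'v'. The stems whose second-to-last letter is 'v' (sepivt → fasepivteka, zakuvg → fazakuvgeka) add fa- … -eka around the stem.
So nibafuvs → fanibafuvseka.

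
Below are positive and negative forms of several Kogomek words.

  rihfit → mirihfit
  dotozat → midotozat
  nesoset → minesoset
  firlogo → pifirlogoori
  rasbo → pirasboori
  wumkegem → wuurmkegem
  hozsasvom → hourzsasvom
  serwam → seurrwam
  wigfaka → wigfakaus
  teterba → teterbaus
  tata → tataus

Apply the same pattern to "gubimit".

migubimit

nesoset and wumkegem both have last vowel 'e' yet inflect differently (minesoset, wuurmkegem), so the last vowel is not what conditions the rule; the final letter is.
"gubimit" ends in -t. The stems ending in -t (rihfit → mirihfit, dotozat → midotozat, nesoset → minesoset) add the prefix mi-.
The other patterns: stems ending in -o add pi- … -ori around the stem; stems ending in -m insert -ur- after the first vowel; stems ending in -a add -us.
So gubimit → migubimit.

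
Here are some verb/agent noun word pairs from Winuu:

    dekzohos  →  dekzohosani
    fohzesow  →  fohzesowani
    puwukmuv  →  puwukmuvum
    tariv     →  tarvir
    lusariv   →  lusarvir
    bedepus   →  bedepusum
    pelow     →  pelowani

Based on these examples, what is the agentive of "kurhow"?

"kurhow" has last vowel 'o'. The stems whose last vowel is 'o' (dekzohos → dekzohosani, fohzesow → fohzesowani, pelow → pelowani) add -ani.
So kurhow → kurhowani.

kurhowani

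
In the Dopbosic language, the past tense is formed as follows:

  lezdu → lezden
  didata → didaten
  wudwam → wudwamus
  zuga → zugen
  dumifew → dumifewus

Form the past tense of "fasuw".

didata and wudwam both have last vowel 'a' yet inflect differently (didaten, wudwamus), so the last vowel is not what conditions the rule; whether the stem ends in a vowel or a consonant is.
"fasuw" ends in a consonant. The stems ending in a consonant (dumifew → dumifewus, wudwam → wudwamus) add -us.
The other pattern: stems ending in a vowel drop the final letter and add -en.
So fasuw → fasuwus.

fasuwus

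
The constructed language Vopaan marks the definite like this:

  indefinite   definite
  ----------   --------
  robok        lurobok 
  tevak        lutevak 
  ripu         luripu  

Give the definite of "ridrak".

Every pair shown (robok → lurobok, tevak → lutevak, ripu → luripu) follows the same rule: add the prefix lu-.
So ridrak → luridrak.

luridrak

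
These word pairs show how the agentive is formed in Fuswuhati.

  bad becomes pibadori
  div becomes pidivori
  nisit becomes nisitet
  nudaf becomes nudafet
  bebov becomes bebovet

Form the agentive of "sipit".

div and bebov both end in -v yet inflect differently (pidivori, bebovet), so the final letter is not what conditions the rule; the number of vowels is.
"sipit" has 2 vowels. The stems with 2 vowels (nisit → nisitet, nudaf → nudafet, bebov → bebovet) add -et.
The other pattern: stems with 1 vowel add pi- … -ori around the stem.
So sipit → sipitet.

sipitet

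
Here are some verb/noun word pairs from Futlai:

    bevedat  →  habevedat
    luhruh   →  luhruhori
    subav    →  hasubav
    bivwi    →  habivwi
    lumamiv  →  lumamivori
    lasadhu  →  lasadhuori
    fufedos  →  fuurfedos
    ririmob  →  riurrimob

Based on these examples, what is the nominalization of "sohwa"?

"sohwa" begins with s-. The one such stem in the data (subav → hasubav) adds the prefix ha-, so the same rule applies.
So sohwa → hasohwa.

hasohwa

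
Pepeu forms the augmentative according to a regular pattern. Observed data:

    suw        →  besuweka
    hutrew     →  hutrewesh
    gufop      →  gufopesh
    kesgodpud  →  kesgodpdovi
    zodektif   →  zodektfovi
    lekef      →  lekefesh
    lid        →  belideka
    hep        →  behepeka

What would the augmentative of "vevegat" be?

hep and gufop both end in -p yet inflect differently (behepeka, gufopesh), so the final letter is not what conditions the rule; the number of vowels is.
"vevegat" has 3 vowels. The stems with 3 vowels (zodektif → zodektfovi, kesgodpud → kesgodpdovi) delete the last vowel and add -ovi.
So vevegat → vevegtovi.

vevegtovi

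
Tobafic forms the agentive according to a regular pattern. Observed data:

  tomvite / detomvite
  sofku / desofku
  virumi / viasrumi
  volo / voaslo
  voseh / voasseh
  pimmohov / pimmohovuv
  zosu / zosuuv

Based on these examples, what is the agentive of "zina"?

zinauv

sofku and zosu both end in -u yet inflect differently (desofku, zosuuv), so the final letter is not what conditions the rule; the first letter is.
"zina" begins with z-. The one such stem in the data (zosu → zosuuv) adds -uv, so the same rule applies.
The other patterns: stems beginning with s- or t- add the prefix de-; stems beginning with v- insert -as- after the first vowel.
So zina → zinauv.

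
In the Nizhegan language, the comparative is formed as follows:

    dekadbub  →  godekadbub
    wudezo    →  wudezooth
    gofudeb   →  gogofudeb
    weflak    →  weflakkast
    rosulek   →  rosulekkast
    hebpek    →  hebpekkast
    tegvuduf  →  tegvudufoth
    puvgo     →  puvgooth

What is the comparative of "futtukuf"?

rosulek and gofudeb both have last vowel 'e' yet inflect differently (rosulekkast, gogofudeb), so the last vowel is not what conditions the rule; the final letter is.
"futtukuf" ends in -f. The one such stem in the data (tegvuduf → tegvudufoth) adds -oth, so the same rule applies.
So futtukuf → futtukufoth.

futtukufoth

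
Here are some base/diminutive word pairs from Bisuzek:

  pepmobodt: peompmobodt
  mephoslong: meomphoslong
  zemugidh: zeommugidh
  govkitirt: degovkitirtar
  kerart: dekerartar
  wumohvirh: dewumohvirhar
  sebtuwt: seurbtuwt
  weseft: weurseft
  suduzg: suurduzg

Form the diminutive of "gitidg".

pepmobodt and govkitirt both end in -t yet inflect differently (peompmobodt, degovkitirtar), so the final letter is not what conditions the rule; the second-to-last letter is.
"gitidg" has second-to-last letter 'd'. The stems whose second-to-last letter is 'd' (pepmobodt → peompmobodt, zemugidh → zeommugidh) insert -om- after the first vowel.
So gitidg → giomtidg.

giomtidg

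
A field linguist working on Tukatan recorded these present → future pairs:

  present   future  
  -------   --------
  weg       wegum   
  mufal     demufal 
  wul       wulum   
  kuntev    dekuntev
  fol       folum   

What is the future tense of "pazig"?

mufal and fol both end in -l yet inflect differently (demufal, folum), so the final letter is not what conditions the rule; the number of vowels is.
"pazig" has 2 vowels. The stems with 2 vowels (kuntev → dekuntev, mufal → demufal) add the prefix de-.
So pazig → depazig.

depazig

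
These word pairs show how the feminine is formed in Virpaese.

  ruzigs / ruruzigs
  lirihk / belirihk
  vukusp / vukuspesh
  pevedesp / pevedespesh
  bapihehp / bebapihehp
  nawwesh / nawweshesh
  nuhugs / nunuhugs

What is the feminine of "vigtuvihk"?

bevigtuvihk

"vigtuvihk" has second-to-last letter 'h'. The stems whose second-to-last letter is 'h' (lirihk → belirihk, bapihehp → bebapihehp) add the prefix be-.
So vigtuvihk → bevigtuvihk.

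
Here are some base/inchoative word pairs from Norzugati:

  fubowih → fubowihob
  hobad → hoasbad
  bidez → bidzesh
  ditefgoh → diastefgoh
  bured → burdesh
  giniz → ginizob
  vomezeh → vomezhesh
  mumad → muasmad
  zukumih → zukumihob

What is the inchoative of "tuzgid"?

"tuzgid" has last vowel 'i'. The stems whose last vowel is 'i' (giniz → ginizob, fubowih → fubowihob, zukumih → zukumihob) add -ob.
The other patterns: stems whose last vowel is 'e' delete the last vowel and add -esh; stems whose last vowel is 'a' or 'o' insert -as- after the first vowel.
So tuzgid → tuzgidob.

tuzgidob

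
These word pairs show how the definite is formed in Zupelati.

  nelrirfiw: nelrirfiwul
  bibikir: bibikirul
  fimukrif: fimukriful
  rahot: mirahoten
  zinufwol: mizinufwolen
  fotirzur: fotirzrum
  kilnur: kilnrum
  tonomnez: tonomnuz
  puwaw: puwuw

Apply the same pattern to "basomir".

basomirul

"basomir" has last vowel 'i'. The stems whose last vowel is 'i' (nelrirfiw → nelrirfiwul, bibikir → bibikirul, fimukrif → fimukriful) add -ul.
So basomir → basomirul.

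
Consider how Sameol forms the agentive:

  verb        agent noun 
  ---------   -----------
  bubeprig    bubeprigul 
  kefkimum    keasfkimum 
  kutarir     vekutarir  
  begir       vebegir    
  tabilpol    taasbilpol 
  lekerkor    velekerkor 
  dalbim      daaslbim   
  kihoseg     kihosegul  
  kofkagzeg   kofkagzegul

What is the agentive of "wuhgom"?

wuashgom

bubeprig and kutarir both have last vowel 'i' yet inflect differently (bubeprigul, vekutarir), so the last vowel is not what conditions the rule; the final letter is.
"wuhgom" ends in -m. The stems ending in -m (dalbim → daaslbim, kefkimum → keasfkimum) insert -as- after the first vowel.
The other patterns: stems ending in -g add -ul; stems ending in -r add the prefix ve-.
So wuhgom → wuashgom.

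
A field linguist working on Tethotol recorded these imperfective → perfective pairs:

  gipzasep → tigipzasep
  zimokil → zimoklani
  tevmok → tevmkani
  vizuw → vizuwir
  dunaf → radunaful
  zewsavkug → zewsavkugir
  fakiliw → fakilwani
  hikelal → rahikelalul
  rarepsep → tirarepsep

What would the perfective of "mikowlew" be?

vizuw and fakiliw both end in -w yet inflect differently (vizuwir, fakilwani), so the final letter is not what conditions the rule; the last vowel is.
"mikowlew" has last vowel 'e'. The stems whose last vowel is 'e' (rarepsep → tirarepsep, gipzasep → tigipzasep) add the prefix ti-.
The other patterns: stems whose last vowel is 'u' add -ir; stems whose last vowel is 'a' add ra- … -ul around the stem; stems whose last vowel is 'i' or 'o' delete the last vowel and add -ani.
So mikowlew → timikowlew.

timikowlew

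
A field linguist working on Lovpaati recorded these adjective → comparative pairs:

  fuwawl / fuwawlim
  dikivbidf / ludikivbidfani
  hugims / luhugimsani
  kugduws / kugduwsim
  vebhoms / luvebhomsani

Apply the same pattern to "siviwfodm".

kugduws and vebhoms both end in -s yet inflect differently (kugduwsim, luvebhomsani), so the final letter is not what conditions the rule; the second-to-last letter is.
"siviwfodm" has second-to-last letter 'd'. The one such stem in the data (dikivbidf → ludikivbidfani) adds lu- … -ani around the stem, so the same rule applies.
The other pattern: stems whose second-to-last letter is 'w' add -im.
So siviwfodm → lusiviwfodmani.

lusiviwfodmani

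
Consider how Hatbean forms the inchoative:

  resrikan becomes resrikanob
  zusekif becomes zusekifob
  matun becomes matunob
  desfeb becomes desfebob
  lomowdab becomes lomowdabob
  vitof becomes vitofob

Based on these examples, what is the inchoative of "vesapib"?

vesapibob

Every pair shown (resrikan → resrikanob, zusekif → zusekifob, matun → matunob, …) follows the same rule: add -ob.
So vesapib → vesapibob.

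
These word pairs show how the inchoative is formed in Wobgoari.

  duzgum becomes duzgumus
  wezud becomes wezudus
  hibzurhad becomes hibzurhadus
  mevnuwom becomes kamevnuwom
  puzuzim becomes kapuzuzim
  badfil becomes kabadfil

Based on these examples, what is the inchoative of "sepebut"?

duzgum and mevnuwom both end in -m yet inflect differently (duzgumus, kamevnuwom), so the final letter is not what conditions the rule; the last vowel is.
"sepebut" has last vowel 'u'. The stems whose last vowel is 'u' (duzgum → duzgumus, wezud → wezudus) add -us.
So sepebut → sepebutus.

sepebutus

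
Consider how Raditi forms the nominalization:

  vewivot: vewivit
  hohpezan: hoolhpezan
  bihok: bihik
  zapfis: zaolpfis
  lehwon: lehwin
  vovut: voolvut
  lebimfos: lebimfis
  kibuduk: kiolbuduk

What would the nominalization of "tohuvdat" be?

toolhuvdat

bihok and kibuduk both end in -k yet inflect differently (bihik, kiolbuduk), so the final letter is not what conditions the rule; the last vowel is.
"tohuvdat" has last vowel 'a'. The one such stem in the data (hohpezan → hoolhpezan) inserts -ol- after the first vowel (as do kibuduk, zapfis), so the same rule applies.
So tohuvdat → toolhuvdat.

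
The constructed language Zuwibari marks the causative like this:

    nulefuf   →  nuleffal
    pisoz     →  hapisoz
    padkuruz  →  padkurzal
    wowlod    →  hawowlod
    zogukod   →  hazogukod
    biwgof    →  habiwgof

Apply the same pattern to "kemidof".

hakemidof

"kemidof" has last vowel 'o'. The stems whose last vowel is 'o' (pisoz → hapisoz, zogukod → hazogukod, wowlod → hawowlod) add the prefix ha-.
The other pattern: stems whose last vowel is 'u' delete the last vowel and add -al.
So kemidof → hakemidof.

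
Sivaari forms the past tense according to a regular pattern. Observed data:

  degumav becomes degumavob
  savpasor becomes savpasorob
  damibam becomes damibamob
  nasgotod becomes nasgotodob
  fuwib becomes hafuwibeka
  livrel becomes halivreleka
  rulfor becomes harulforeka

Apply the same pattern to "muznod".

hamuznodeka

savpasor and rulfor both end in -r yet inflect differently (savpasorob, harulforeka), so the final letter is not what conditions the rule; the number of vowels is.
"muznod" has 2 vowels. The stems with 2 vowels (fuwib → hafuwibeka, livrel → halivreleka, rulfor → harulforeka) add ha- … -eka around the stem.
The other pattern: stems with 3 vowels add -ob.
So muznod → hamuznodeka.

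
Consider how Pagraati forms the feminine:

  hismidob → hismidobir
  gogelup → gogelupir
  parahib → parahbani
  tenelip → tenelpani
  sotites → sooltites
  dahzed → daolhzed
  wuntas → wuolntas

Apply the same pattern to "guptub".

hismidob and parahib both end in -b yet inflect differently (hismidobir, parahbani), so the final letter is not what conditions the rule; the last vowel is.
"guptub" has last vowel 'u'. The one such stem in the data (gogelup → gogelupir) adds -ir, so the same rule applies.
The other patterns: stems whose last vowel is 'i' delete the last vowel and add -ani; stems whose last vowel is 'a' or 'e' insert -ol- after the first vowel.
So guptub → guptubir.

guptubir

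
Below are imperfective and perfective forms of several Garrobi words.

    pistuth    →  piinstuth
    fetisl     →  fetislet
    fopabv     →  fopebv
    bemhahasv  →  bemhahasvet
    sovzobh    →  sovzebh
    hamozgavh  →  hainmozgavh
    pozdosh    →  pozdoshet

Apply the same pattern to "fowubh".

"fowubh" has second-to-last letter 'b'. The stems whose second-to-last letter is 'b' (sovzobh → sovzebh, fopabv → fopebv) change the last vowel to 'e'.
The other patterns: stems whose second-to-last letter is 's' add -et; stems whose second-to-last letter is 't' or 'v' insert -in- after the first vowel.
So fowubh → fowebh.

fowebh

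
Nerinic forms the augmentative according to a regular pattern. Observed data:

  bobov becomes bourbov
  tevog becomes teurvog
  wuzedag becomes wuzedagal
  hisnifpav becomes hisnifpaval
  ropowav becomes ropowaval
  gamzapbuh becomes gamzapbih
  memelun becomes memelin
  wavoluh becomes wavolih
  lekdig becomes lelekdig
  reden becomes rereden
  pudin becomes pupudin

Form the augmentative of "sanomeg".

tevog and wuzedag both end in -g yet inflect differently (teurvog, wuzedagal), so the final letter is not what conditions the rule; the last vowel is.
"sanomeg" has last vowel 'e'. The one such stem in the data (reden → rereden) repeats the first consonant+vowel as a prefix (as do lekdig, pudin), so the same rule applies.
So sanomeg → sasanomeg.

sasanomeg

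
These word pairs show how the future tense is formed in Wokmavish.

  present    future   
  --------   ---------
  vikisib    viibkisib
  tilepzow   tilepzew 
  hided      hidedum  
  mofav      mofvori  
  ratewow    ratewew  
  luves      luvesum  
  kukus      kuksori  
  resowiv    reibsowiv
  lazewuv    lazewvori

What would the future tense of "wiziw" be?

wiibziw

luves and kukus both end in -s yet inflect differently (luvesum, kuksori), so the final letter is not what conditions the rule; the last vowel is.
"wiziw" has last vowel 'i'. The stems whose last vowel is 'i' (vikisib → viibkisib, resowiv → reibsowiv) insert -ib- after the first vowel.
So wiziw → wiibziw.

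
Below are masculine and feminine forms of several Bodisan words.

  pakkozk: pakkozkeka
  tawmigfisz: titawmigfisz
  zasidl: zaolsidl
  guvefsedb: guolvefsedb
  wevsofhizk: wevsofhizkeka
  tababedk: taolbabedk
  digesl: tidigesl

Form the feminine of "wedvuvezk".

wedvuvezkeka

digesl and zasidl both end in -l yet inflect differently (tidigesl, zaolsidl), so the final letter is not what conditions the rule; the second-to-last letter is.
"wedvuvezk" has second-to-last letter 'z'. The stems whose second-to-last letter is 'z' (pakkozk → pakkozkeka, wevsofhizk → wevsofhizkeka) add -eka.
The other patterns: stems whose second-to-last letter is 's' add the prefix ti-; stems whose second-to-last letter is 'd' insert -ol- after the first vowel.
So wedvuvezk → wedvuvezkeka.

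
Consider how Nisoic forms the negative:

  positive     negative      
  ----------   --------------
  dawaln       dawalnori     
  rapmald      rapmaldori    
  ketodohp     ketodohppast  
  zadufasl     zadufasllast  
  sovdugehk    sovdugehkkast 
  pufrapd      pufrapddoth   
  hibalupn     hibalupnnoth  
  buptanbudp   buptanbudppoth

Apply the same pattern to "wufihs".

"wufihs" has second-to-last letter 'h'. The stems whose second-to-last letter is 'h' (ketodohp → ketodohppast, sovdugehk → sovdugehkkast) double the final consonant and add -ast.
The other patterns: stems whose second-to-last letter is 'l' add -ori; stems whose second-to-last letter is 'd' or 'p' double the final consonant and add -oth.
So wufihs → wufihssast.

wufihssast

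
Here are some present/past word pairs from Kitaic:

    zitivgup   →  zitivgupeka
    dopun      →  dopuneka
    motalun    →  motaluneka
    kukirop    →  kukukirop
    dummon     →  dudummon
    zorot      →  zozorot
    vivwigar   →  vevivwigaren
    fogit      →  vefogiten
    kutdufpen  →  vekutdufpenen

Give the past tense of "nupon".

nunupon

zitivgup and kukirop both end in -p yet inflect differently (zitivgupeka, kukukirop), so the final letter is not what conditions the rule; the last vowel is.
"nupon" has last vowel 'o'. The stems whose last vowel is 'o' (kukirop → kukukirop, dummon → dudummon, zorot → zozorot) repeat the first consonant+vowel as a prefix.
So nupon → nunupon.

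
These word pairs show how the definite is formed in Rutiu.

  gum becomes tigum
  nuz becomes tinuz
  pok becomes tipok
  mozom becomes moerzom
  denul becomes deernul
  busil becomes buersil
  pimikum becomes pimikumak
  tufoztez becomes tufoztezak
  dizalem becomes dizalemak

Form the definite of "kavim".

gum and mozom both end in -m yet inflect differently (tigum, moerzom), so the final letter is not what conditions the rule; the number of vowels is.
"kavim" has 2 vowels. The stems with 2 vowels (mozom → moerzom, denul → deernul, busil → buersil) insert -er- after the first vowel.
The other patterns: stems with 1 vowel add the prefix ti-; stems with 3 vowels add -ak.
So kavim → kaervim.

kaervim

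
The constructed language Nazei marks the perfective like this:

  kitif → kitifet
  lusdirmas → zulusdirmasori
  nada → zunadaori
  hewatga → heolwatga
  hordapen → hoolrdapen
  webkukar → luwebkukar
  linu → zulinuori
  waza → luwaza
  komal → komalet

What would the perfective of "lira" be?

waza and hewatga both end in -a yet inflect differently (luwaza, heolwatga), so the final letter is not what conditions the rule; the first letter is.
"lira" begins with l-. The stems beginning with l- (lusdirmas → zulusdirmasori, linu → zulinuori) add zu- … -ori around the stem.
So lira → zuliraori.

zuliraori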